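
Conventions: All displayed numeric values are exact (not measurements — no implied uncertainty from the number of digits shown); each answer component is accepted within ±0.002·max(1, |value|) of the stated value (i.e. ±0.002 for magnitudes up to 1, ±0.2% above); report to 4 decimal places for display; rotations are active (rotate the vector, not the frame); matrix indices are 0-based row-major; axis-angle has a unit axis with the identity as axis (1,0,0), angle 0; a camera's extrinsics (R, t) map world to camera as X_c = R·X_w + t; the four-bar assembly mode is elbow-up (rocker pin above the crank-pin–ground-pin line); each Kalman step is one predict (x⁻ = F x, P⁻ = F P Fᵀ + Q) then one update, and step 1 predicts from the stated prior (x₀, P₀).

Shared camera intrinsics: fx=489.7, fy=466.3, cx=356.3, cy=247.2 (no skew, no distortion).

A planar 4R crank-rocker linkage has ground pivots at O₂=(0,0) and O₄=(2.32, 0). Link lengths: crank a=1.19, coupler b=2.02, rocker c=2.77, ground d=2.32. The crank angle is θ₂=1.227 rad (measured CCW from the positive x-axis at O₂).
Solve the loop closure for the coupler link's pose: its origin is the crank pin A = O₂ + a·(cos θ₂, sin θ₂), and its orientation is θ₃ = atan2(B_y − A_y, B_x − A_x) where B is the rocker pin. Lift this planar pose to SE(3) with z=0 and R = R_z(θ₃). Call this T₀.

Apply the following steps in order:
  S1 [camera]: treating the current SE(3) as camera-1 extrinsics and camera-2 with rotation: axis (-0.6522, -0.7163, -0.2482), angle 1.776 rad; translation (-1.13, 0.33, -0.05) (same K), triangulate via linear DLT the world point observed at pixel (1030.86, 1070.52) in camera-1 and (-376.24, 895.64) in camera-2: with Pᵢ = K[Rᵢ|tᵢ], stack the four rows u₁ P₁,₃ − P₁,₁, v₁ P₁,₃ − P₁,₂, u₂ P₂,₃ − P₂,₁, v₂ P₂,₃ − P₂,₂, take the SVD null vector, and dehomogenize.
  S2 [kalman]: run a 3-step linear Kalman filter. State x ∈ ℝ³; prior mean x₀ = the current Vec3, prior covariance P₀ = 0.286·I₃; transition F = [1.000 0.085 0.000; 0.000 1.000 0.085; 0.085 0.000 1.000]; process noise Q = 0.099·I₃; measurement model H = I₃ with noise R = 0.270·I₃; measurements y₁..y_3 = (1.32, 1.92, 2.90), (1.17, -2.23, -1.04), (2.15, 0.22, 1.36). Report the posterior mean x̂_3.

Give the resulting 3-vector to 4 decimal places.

result = (1.6258, -0.1218, 1.0425)

source (fourbar_fk): coupler pose = R=[0.6279 -0.7783 0.0000; 0.7783 0.6279 0.0000; 0.0000 0.0000 1.0000], t=(0.4011, 1.1204, 0.0000)
after S1 (triangulate): (1.2100, -0.3532, 1.0423)
after S2 (kf_track): (1.6258, -0.1218, 1.0425)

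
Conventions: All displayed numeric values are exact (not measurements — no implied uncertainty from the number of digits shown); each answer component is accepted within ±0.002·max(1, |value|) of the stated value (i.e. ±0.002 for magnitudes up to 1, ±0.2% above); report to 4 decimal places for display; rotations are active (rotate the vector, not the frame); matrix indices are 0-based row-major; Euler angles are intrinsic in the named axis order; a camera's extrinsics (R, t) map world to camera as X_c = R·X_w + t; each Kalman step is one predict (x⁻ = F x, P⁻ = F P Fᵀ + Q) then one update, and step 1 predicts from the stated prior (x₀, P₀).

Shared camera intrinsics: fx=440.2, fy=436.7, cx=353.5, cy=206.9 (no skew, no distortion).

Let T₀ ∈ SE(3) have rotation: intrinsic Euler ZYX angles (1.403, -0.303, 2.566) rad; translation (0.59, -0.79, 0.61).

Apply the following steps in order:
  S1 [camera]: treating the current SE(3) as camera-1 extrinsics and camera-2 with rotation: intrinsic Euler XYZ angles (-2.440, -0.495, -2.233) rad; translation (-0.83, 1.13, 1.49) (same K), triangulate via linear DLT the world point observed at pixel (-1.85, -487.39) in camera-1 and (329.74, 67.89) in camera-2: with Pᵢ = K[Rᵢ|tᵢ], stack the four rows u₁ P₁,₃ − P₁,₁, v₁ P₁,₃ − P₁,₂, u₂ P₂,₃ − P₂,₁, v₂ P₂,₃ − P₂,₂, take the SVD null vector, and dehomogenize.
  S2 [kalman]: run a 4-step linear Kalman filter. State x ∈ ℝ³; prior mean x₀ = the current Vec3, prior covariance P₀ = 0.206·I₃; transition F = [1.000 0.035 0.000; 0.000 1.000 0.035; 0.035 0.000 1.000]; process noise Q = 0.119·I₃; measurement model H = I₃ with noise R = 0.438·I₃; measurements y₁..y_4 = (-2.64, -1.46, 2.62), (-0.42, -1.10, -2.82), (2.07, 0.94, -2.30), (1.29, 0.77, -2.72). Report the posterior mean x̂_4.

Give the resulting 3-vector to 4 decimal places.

result = (0.5791, 0.1314, -1.9862)

after S1 (triangulate): (-0.9806, -0.6428, -1.3841)
after S2 (kf_track): (0.5791, 0.1314, -1.9862)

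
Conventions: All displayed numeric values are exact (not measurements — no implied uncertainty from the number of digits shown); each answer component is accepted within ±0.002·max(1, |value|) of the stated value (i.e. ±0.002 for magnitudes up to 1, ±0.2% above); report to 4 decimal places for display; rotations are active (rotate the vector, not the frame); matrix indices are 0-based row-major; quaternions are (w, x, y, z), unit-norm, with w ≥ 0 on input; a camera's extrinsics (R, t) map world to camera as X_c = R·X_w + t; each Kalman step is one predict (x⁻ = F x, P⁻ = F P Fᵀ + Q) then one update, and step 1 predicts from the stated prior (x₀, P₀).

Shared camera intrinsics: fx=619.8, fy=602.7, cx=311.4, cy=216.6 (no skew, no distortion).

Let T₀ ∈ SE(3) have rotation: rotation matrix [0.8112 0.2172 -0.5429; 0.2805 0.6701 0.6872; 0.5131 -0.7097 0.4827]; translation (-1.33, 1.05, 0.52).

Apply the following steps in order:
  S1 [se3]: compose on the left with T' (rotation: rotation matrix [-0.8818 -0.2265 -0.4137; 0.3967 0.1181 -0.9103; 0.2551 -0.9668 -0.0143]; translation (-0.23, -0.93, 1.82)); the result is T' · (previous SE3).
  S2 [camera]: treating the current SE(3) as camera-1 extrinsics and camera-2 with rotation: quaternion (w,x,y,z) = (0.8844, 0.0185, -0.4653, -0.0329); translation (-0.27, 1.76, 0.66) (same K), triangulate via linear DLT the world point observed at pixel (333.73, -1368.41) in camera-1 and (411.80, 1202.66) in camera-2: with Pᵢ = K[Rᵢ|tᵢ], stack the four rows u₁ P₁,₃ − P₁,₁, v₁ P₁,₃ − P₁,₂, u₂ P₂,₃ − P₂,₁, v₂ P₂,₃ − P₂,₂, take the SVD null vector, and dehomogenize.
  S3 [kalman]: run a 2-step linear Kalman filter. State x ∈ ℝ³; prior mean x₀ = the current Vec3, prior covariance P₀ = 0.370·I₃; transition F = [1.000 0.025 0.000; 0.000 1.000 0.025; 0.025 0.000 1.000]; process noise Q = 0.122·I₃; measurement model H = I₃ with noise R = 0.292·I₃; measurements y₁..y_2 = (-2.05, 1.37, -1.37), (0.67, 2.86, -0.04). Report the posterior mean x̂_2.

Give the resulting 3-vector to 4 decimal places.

result = (-0.1802, 1.8287, -0.4730)

after S1 (compose_se3): R=[-0.9911 -0.0497 0.1234; -0.1121 0.8114 -0.5736; -0.0716 -0.5823 -0.8098], t=(0.4898, -1.8070, 0.4582)
after S2 (triangulate): (0.4544, -0.2531, -0.2058)
after S3 (kf_track): (-0.1802, 1.8287, -0.4730)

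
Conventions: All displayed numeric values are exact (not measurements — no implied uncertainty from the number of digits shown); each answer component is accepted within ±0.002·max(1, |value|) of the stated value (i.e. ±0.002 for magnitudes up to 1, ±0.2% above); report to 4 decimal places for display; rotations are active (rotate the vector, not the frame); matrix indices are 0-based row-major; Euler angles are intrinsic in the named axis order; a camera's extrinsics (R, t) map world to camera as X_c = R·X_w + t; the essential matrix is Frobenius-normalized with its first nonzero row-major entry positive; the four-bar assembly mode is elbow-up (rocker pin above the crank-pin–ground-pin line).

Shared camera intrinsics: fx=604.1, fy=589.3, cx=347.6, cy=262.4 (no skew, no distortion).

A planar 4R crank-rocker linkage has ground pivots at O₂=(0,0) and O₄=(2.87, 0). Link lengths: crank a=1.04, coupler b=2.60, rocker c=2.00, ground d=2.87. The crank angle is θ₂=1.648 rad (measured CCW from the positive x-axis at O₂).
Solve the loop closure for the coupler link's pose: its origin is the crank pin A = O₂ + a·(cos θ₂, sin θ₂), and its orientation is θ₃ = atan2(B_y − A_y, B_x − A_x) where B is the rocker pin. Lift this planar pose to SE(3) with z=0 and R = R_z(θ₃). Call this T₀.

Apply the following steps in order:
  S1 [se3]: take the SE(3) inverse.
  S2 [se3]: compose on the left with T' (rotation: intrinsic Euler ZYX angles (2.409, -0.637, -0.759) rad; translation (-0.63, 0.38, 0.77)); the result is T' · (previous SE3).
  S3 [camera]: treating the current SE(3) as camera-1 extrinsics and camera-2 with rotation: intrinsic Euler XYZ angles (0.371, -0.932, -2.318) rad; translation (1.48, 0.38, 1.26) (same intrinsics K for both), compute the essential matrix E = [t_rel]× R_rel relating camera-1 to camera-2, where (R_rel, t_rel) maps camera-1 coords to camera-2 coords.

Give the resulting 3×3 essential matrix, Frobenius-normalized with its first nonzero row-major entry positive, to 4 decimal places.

matrix = [0.4684 0.0408 -0.0788; 0.0139 -0.6590 0.2445; -0.5220 0.0610 0.0480]

source (fourbar_fk): coupler pose = R=[0.9386 -0.3450 0.0000; 0.3450 0.9386 0.0000; 0.0000 0.0000 1.0000], t=(-0.0802, 1.0369, 0.0000)
after S1 (invert_se3): R=[0.9386 0.3450 0.0000; -0.3450 0.9386 0.0000; 0.0000 0.0000 1.0000], t=(-0.2825, -1.0009, 0.0000)
after S2 (compose_se3): R=[-0.2885 -0.9473 -0.1394; 0.5963 -0.0638 -0.8002; 0.7491 -0.3141 0.5832], t=(0.3291, 0.4940, 1.1557)
after S3 (essential): [0.4684 0.0408 -0.0788; 0.0139 -0.6590 0.2445; -0.5220 0.0610 0.0480]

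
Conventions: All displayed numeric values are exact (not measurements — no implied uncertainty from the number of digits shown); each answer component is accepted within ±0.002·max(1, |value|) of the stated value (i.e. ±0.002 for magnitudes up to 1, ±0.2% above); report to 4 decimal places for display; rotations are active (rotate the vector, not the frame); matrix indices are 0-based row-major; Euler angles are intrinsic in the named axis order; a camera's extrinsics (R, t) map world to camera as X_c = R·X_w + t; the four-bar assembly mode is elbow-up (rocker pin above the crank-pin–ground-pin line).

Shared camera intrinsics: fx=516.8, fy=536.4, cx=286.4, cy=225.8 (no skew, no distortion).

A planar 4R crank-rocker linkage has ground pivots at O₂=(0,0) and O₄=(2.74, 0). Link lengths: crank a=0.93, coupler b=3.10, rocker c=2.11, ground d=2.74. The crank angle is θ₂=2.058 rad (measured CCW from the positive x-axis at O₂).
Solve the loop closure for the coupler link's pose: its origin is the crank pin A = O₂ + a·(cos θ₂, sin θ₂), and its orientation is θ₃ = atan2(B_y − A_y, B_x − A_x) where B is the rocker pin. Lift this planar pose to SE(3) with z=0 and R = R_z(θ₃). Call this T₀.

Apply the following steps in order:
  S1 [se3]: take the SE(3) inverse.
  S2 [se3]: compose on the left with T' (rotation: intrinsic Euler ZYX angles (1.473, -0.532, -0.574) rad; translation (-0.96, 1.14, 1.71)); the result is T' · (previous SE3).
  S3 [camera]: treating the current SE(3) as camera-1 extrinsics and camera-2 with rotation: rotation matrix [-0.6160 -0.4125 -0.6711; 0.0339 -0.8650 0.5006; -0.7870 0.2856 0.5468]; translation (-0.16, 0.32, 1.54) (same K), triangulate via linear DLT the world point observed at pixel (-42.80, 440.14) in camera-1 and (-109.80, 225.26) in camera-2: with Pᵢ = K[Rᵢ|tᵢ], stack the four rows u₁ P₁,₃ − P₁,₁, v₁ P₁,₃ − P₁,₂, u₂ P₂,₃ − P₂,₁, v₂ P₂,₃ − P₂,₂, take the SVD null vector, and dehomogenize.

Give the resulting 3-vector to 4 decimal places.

source (fourbar_fk): coupler pose = R=[0.9137 -0.4065 0.0000; 0.4065 0.9137 0.0000; 0.0000 0.0000 1.0000], t=(-0.4354, 0.8218, 0.0000)
after S1 (invert_se3): R=[0.9137 0.4065 0.0000; -0.4065 0.9137 0.0000; 0.0000 0.0000 1.0000], t=(0.0637, -0.9278, 0.0000)
after S2 (compose_se3): R=[0.4057 -0.7048 -0.5820; 0.6389 0.6740 -0.3709; 0.6537 -0.2213 0.7237], t=(-0.2042, 0.8643, 2.1765)
after S3 (triangulate): (0.2544, 1.3949, 1.7485)

result = (0.2544, 1.3949, 1.7485)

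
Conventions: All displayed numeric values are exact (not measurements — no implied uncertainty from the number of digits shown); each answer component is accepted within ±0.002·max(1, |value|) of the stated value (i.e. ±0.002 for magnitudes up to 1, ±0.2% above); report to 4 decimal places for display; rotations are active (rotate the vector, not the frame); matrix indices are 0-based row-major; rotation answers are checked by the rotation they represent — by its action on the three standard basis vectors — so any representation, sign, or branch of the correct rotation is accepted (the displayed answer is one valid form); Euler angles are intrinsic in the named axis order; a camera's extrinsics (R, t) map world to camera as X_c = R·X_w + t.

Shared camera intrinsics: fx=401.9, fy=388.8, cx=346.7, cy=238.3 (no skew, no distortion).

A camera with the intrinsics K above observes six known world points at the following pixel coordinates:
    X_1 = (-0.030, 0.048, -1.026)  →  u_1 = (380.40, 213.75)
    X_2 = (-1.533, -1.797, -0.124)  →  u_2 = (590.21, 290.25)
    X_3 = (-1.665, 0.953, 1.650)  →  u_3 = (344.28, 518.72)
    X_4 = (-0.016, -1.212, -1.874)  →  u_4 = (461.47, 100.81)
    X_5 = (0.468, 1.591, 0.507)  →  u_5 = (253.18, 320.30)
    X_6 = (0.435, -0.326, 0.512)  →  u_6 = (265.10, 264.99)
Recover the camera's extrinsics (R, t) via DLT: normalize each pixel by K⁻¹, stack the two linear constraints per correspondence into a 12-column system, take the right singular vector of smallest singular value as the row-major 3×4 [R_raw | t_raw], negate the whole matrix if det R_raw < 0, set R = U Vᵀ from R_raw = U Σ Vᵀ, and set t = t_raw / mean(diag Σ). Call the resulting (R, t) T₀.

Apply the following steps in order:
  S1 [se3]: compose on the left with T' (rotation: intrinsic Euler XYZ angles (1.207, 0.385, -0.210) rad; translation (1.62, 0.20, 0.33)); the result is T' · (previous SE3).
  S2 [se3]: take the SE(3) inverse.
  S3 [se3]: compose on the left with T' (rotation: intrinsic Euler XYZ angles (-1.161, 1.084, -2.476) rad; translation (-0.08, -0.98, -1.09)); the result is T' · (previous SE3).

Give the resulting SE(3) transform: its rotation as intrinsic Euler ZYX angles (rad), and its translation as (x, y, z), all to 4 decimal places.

source (pnp_recover): camera pose = R=[-0.7928 -0.2433 -0.5588; -0.6011 0.4635 0.6511; 0.1006 0.8521 -0.5137], t=(-0.1900, 0.3300, 4.1500)
after S1 (compose_se3): R=[-0.7970 0.1890 -0.5736; -0.5536 -0.6083 0.5688; -0.2414 0.7709 0.5894], t=(3.0701, -3.3067, 2.0529)
after S2 (invert_se3): R=[-0.7970 -0.5536 -0.2414; 0.1890 -0.6083 0.7709; -0.5736 0.5688 0.5894], t=(1.1118, -4.1742, 2.4318)
after S3 (compose_se3): R=[-0.1591 0.5307 0.8325; -0.7121 0.5224 -0.4691; -0.6838 -0.6674 0.2948], t=(0.4545, 3.8965, -1.8027)

rotation (euler_zyx) = (-1.7907, 0.7530, -1.1549), translation = (0.4545, 3.8965, -1.8027)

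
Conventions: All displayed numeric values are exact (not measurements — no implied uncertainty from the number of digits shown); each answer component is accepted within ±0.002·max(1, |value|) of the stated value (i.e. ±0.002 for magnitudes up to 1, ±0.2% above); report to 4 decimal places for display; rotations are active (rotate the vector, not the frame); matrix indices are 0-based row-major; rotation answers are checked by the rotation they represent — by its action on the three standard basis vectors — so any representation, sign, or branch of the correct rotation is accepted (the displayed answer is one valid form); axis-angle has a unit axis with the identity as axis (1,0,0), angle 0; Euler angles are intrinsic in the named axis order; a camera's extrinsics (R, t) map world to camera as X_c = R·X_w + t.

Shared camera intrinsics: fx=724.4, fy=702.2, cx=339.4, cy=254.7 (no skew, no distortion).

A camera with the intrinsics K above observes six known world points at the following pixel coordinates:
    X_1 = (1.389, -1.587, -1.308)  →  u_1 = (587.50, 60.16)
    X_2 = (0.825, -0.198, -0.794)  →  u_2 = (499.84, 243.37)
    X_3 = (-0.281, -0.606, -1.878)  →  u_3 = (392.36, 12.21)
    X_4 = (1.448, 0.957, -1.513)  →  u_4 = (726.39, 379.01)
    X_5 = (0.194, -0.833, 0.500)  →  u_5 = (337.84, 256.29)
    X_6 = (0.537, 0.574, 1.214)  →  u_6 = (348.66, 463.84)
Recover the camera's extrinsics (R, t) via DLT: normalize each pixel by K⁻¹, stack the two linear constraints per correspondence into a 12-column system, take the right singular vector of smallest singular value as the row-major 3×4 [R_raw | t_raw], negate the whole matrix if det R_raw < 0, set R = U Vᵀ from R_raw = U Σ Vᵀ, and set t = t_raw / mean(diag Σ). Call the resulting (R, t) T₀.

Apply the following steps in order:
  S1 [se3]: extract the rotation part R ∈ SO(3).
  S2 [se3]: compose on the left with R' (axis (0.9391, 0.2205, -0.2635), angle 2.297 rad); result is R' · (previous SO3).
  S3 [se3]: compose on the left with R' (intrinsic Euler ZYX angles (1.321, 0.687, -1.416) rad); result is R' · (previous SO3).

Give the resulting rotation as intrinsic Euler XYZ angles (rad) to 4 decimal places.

rotation (euler_xyz) = (-0.5233, 0.1926, 0.7359)

source (pnp_recover): camera pose = R=[0.9520 -0.0193 -0.3055; 0.1948 0.8080 0.5561; 0.2361 -0.5889 0.7729], t=(-0.0600, 0.3700, 4.6903)
after S1 (rot_of_se3): [0.9520 -0.0193 -0.3055; 0.1948 0.8080 0.5561; 0.2361 -0.5889 0.7729]
after S2 (compose_so3): [0.8122 0.5675 -0.1352; -0.1618 -0.0035 -0.9868; -0.5605 0.8234 0.0890]
after S3 (compose_so3): [0.7275 -0.6588 0.1914; 0.5105 0.7063 0.4905; -0.4583 -0.2591 0.8502]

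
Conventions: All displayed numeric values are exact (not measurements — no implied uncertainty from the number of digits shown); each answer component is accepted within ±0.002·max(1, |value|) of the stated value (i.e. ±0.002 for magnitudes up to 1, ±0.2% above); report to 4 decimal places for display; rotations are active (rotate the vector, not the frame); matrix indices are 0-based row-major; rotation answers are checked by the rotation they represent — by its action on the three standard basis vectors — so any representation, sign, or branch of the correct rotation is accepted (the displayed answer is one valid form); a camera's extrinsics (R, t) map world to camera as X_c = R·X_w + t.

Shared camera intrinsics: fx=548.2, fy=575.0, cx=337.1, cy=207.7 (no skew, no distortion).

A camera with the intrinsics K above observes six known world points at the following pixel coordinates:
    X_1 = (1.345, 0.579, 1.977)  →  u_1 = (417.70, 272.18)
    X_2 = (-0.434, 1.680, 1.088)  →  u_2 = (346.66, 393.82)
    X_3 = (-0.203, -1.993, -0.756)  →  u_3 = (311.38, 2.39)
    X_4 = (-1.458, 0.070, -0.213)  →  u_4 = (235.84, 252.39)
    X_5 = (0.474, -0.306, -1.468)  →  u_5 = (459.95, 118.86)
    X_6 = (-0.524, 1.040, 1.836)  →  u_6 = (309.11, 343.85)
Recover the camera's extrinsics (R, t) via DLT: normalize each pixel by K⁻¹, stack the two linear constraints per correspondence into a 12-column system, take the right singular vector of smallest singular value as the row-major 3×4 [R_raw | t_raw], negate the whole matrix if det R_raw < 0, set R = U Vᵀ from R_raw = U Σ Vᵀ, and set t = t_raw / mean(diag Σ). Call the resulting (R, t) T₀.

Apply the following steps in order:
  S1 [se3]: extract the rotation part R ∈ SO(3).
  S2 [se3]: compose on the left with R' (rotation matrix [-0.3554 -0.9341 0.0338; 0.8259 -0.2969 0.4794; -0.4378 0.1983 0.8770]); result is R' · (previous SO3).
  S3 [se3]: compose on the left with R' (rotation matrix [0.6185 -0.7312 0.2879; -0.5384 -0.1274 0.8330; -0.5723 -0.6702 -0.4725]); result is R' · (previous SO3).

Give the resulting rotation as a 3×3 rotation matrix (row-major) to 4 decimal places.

rotation (matrix) = ((-0.8307, -0.5474, 0.1012), (-0.1867, 0.4453, 0.8757), (-0.5245, 0.7085, -0.4721))

source (pnp_recover): camera pose = R=[0.9160 0.2944 -0.2724; -0.2153 0.9339 0.2854; 0.3385 -0.2028 0.9189], t=(0.3100, 0.0800, 5.8298)
after S1 (rot_of_se3): [0.9160 0.2944 -0.2724; -0.2153 0.9339 0.2854; 0.3385 -0.2028 0.9189]
after S2 (compose_so3): [-0.1131 -0.9839 -0.1387; 0.9827 -0.1314 0.1308; -0.1469 -0.1215 0.9817]
after S3 (compose_so3): [-0.8307 -0.5474 0.1012; -0.1867 0.4453 0.8757; -0.5245 0.7085 -0.4721]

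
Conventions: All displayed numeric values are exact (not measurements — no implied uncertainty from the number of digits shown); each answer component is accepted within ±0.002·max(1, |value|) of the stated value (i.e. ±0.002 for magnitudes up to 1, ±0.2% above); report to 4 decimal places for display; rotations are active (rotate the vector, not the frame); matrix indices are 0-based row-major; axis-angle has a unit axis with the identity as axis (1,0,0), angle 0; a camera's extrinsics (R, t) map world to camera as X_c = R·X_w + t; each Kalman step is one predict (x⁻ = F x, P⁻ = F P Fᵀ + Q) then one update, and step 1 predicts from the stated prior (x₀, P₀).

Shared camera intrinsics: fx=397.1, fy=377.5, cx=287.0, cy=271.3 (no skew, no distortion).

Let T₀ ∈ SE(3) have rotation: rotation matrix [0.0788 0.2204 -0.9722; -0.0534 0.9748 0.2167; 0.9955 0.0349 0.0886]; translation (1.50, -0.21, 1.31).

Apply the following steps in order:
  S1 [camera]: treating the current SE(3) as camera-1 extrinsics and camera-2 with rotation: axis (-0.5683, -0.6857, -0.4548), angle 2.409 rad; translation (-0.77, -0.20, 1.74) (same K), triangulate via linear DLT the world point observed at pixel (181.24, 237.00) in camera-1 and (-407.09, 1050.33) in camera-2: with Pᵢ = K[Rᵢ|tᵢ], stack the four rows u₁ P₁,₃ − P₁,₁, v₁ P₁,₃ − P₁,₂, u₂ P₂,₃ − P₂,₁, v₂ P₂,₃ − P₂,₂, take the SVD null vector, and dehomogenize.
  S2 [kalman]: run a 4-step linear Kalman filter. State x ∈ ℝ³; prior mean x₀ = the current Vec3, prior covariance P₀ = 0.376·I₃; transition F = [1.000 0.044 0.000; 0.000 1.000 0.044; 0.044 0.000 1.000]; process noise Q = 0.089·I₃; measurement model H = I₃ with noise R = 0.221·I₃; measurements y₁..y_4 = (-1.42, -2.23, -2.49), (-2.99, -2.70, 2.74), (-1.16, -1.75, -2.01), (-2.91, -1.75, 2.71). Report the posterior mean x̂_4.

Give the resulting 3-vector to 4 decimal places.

after S1 (triangulate): (-0.5596, -0.2719, 1.6803)
after S2 (kf_track): (-2.3033, -1.8619, 0.9155)

result = (-2.3033, -1.8619, 0.9155)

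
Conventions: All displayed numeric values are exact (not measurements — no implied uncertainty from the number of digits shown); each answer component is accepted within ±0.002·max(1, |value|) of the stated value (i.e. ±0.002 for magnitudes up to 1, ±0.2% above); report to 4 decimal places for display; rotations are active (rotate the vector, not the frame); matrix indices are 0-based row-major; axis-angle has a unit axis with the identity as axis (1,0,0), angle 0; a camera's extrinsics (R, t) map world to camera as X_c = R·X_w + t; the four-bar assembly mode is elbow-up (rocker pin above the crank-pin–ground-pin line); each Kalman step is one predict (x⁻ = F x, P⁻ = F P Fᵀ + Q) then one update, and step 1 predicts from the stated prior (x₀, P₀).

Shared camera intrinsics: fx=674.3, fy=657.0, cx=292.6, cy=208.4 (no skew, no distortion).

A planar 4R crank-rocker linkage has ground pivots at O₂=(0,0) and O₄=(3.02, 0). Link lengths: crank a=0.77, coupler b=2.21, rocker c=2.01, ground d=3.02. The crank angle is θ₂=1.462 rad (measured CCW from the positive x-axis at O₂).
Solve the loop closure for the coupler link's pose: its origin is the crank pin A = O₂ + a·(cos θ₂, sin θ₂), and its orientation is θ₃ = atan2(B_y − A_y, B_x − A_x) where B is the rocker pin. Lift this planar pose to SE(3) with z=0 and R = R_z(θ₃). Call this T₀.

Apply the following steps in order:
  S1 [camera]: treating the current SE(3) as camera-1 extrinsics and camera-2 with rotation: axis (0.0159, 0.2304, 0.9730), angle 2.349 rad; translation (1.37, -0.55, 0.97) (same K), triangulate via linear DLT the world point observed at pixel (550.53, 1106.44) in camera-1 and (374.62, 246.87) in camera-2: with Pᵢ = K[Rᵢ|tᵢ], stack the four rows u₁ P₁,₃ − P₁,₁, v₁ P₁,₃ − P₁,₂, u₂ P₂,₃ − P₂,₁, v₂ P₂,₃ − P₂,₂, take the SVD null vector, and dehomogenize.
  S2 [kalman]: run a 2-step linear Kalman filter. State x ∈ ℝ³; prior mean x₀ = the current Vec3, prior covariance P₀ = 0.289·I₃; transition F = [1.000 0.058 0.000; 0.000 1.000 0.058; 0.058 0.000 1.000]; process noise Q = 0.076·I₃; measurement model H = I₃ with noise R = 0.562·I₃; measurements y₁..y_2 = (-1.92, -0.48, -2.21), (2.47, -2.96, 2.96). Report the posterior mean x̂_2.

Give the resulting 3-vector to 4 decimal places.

source (fourbar_fk): coupler pose = R=[0.8922 -0.4516 0.0000; 0.4516 0.8922 0.0000; 0.0000 0.0000 1.0000], t=(0.0836, 0.7654, 0.0000)
after S1 (triangulate): (1.0143, 0.9215, 1.4966)
after S2 (kf_track): (0.7556, -0.7171, 1.0250)

result = (0.7556, -0.7171, 1.0250)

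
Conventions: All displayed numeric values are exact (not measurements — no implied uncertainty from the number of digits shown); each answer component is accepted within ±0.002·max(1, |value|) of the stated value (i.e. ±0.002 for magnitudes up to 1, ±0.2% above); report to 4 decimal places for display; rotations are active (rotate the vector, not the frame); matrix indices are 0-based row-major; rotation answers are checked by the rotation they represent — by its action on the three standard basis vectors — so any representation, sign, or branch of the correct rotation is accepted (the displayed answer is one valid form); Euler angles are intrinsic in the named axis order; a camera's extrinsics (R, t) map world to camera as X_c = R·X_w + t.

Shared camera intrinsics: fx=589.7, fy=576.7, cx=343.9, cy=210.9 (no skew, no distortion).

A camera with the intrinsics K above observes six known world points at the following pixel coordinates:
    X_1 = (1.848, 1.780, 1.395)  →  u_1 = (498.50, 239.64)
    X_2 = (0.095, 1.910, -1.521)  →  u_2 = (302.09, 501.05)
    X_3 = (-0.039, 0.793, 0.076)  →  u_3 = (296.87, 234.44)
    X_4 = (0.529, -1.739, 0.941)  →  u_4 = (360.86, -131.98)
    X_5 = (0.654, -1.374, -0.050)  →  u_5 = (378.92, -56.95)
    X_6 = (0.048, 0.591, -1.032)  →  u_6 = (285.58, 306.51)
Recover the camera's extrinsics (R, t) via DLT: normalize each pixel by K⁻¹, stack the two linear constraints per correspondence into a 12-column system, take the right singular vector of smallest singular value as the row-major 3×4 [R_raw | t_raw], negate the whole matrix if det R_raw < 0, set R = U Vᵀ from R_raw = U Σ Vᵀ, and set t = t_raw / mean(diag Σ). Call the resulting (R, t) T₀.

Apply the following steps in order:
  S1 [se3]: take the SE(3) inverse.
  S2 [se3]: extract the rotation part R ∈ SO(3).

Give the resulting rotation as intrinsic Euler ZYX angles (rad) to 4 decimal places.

rotation (euler_zyx) = (0.0486, -0.0573, -0.5598)

source (pnp_recover): camera pose = R=[0.9972 0.0485 0.0573; -0.0108 0.8478 -0.5302; -0.0743 0.5280 0.8460], t=(-0.3800, -0.4400, 4.2301)
after S1 (invert_se3): R=[0.9972 -0.0108 -0.0743; 0.0485 0.8478 0.5280; 0.0573 -0.5302 0.8460], t=(0.6883, -1.8422, -3.7900)
after S2 (rot_of_se3): [0.9972 -0.0108 -0.0743; 0.0485 0.8478 0.5280; 0.0573 -0.5302 0.8460]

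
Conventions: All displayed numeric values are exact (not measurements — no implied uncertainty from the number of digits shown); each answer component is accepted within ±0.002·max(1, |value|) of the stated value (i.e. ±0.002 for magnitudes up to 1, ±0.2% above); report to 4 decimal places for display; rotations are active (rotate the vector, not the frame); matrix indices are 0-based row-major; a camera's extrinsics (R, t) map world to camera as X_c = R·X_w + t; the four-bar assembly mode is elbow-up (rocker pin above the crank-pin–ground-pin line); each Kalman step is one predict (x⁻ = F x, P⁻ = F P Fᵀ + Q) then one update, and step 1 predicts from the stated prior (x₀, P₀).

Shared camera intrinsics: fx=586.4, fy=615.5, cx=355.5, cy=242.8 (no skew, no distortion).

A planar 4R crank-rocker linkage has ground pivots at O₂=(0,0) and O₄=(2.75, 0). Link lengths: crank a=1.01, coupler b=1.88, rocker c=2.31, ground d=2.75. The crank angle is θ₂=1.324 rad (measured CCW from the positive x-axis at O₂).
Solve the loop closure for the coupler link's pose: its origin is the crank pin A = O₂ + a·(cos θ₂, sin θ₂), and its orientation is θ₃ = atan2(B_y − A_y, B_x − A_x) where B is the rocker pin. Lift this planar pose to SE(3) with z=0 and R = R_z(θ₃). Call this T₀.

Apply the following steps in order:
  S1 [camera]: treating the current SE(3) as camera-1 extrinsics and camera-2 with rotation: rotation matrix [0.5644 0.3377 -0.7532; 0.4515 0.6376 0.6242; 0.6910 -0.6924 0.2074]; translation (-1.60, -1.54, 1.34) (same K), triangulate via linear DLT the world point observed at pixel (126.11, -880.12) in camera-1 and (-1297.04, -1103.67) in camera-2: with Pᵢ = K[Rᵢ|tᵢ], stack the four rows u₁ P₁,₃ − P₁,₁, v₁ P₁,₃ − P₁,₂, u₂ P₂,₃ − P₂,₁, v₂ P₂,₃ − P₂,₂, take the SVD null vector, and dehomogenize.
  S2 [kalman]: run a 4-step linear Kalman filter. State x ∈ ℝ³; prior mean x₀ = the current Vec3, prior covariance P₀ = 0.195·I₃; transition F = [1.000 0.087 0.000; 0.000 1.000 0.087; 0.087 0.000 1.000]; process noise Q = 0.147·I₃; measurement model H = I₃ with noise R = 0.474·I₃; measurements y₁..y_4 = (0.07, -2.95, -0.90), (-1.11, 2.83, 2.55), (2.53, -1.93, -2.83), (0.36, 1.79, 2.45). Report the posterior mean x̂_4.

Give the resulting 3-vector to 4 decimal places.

result = (0.4038, 0.3507, 0.7589)

source (fourbar_fk): coupler pose = R=[0.8072 -0.5903 0.0000; 0.5903 0.8072 0.0000; 0.0000 0.0000 1.0000], t=(0.2467, 0.9794, 0.0000)
after S1 (triangulate): (-1.8360, -1.5889, 0.7602)
after S2 (kf_track): (0.4038, 0.3507, 0.7589)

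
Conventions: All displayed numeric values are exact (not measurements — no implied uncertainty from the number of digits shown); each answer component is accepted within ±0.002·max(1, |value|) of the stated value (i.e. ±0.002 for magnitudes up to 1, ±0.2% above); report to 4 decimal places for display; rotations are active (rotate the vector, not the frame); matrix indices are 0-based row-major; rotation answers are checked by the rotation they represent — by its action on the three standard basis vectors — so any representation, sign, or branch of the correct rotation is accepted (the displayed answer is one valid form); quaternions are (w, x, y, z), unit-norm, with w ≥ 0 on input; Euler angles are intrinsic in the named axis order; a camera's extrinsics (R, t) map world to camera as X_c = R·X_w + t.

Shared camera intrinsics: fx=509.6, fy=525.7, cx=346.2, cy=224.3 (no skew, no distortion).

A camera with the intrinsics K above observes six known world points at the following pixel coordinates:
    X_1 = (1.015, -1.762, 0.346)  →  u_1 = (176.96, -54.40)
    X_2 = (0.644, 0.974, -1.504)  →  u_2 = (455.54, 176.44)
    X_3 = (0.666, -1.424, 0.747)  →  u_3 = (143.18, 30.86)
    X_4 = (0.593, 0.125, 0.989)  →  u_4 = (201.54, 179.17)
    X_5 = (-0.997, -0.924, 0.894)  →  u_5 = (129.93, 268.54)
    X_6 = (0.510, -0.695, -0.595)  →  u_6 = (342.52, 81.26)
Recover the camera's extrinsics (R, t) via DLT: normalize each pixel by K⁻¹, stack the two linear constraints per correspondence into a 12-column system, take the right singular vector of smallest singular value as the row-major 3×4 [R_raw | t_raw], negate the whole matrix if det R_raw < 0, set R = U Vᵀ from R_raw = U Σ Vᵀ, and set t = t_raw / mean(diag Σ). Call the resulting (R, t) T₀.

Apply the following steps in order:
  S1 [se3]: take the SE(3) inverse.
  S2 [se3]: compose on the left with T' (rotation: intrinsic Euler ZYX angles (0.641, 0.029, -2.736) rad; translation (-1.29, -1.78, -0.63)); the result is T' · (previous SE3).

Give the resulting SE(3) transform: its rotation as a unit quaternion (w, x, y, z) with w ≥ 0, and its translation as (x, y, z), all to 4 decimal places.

rotation (quat) = (0.0443, -0.7972, 0.2848, -0.5304), translation = (-5.1450, -1.1330, 1.5691)

source (pnp_recover): camera pose = R=[-0.1030 0.1975 -0.9749; -0.8138 0.5469 0.1968; 0.5720 0.8136 0.1044], t=(-0.4200, -0.2100, 4.4604)
after S1 (invert_se3): R=[-0.1030 -0.8138 0.5720; 0.1975 0.5469 0.8136; -0.9749 0.1968 0.1044], t=(-2.7655, -3.4311, -0.8337)
after S2 (compose_se3): R=[0.2750 -0.4071 0.8710; -0.5012 -0.8338 -0.2315; 0.8205 -0.3728 -0.4333], t=(-5.1450, -1.1330, 1.5691)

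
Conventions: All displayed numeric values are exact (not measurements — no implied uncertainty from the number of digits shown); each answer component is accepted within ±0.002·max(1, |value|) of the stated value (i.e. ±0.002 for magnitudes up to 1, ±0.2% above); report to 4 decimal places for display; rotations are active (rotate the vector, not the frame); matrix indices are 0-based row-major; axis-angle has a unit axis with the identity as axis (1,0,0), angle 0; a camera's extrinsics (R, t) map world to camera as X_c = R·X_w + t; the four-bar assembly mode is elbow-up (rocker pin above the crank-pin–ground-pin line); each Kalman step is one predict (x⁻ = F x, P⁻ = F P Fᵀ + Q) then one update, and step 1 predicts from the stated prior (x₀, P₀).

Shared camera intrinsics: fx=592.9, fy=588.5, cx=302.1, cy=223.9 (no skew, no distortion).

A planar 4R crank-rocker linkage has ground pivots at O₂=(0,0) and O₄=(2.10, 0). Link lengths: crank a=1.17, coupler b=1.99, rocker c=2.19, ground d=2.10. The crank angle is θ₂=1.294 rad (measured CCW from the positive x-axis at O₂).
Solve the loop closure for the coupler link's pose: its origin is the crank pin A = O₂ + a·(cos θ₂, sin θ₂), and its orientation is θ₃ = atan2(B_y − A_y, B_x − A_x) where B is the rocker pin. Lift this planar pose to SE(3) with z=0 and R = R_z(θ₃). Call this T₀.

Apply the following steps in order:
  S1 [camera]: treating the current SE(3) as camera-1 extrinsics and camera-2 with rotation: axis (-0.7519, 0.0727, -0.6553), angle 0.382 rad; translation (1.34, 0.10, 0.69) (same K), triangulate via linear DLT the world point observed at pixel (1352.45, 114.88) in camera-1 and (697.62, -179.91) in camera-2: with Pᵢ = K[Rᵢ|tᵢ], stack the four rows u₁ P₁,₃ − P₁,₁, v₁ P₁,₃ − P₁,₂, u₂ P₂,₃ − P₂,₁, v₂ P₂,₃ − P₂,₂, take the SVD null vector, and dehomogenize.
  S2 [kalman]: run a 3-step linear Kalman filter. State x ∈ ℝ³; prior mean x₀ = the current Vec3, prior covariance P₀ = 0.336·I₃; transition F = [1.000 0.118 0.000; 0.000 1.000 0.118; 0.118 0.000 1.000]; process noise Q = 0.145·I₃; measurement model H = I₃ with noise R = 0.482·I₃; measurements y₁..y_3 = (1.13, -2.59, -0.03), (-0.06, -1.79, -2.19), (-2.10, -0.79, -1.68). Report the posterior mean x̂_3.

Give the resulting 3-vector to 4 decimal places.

source (fourbar_fk): coupler pose = R=[0.8456 -0.5338 0.0000; 0.5338 0.8456 0.0000; 0.0000 0.0000 1.0000], t=(0.3197, 1.1255, 0.0000)
after S1 (triangulate): (0.5187, -1.8761, 0.9934)
after S2 (kf_track): (-0.9483, -1.6284, -1.1004)

result = (-0.9483, -1.6284, -1.1004)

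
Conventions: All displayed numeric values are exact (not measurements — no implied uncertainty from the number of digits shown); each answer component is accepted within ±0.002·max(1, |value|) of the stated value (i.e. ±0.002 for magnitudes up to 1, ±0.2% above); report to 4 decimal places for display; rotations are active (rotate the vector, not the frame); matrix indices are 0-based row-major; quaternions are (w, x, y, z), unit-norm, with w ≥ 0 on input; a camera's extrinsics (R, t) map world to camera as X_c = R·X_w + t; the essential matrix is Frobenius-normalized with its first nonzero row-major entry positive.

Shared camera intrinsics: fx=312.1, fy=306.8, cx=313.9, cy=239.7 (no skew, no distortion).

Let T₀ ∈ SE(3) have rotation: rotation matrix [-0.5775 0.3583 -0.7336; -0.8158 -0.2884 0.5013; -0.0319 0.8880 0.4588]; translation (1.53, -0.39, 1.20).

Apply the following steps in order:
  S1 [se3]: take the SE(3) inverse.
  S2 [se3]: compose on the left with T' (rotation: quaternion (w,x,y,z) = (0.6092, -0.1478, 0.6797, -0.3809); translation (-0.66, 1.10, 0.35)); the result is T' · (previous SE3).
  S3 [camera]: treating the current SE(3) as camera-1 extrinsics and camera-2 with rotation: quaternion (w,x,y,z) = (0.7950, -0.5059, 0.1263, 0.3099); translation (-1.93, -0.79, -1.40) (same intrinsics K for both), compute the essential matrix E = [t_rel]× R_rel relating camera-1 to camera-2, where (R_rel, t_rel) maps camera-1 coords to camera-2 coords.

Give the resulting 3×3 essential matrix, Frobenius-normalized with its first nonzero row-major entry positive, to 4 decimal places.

after S1 (invert_se3): R=[-0.5775 -0.8158 -0.0319; 0.3583 -0.2884 0.8880; -0.7336 0.5013 0.4588], t=(0.6037, -1.7262, 0.7673)
after S2 (compose_se3): R=[-0.4722 0.5704 0.6721; 0.8704 0.1811 0.4578; 0.1394 0.8012 -0.5820], t=(-0.5217, -0.7105, 1.1475)
after S3 (essential): [0.1478 0.1210 -0.1727; 0.2642 -0.3564 -0.5341; -0.2818 -0.5791 0.1919]

matrix = [0.1478 0.1210 -0.1727; 0.2642 -0.3564 -0.5341; -0.2818 -0.5791 0.1919]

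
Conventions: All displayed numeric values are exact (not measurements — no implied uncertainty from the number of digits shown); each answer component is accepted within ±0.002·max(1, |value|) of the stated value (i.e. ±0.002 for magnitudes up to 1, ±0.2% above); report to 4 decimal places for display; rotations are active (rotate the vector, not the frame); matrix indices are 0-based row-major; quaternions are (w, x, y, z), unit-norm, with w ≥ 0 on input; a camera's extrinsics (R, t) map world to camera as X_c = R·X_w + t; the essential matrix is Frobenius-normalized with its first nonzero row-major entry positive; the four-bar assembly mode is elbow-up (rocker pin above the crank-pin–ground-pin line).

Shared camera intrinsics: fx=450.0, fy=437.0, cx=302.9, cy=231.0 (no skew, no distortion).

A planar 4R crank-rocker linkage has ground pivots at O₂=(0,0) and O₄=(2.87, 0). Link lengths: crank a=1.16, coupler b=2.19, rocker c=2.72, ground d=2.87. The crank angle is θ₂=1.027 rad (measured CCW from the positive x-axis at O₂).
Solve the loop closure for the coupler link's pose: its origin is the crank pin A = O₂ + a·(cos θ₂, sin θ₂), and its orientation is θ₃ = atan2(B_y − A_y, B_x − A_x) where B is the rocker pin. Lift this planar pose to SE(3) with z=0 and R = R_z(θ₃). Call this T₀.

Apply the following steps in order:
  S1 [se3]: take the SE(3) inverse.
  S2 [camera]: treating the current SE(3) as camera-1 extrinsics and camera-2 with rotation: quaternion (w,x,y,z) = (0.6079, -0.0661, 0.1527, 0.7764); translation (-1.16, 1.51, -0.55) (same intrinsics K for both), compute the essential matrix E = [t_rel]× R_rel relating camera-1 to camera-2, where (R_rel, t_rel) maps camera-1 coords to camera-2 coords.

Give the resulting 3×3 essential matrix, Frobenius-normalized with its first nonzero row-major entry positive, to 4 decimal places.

source (fourbar_fk): coupler pose = R=[0.6773 -0.7357 0.0000; 0.7357 0.6773 0.0000; 0.0000 0.0000 1.0000], t=(0.6002, 0.9927, 0.0000)
after S1 (invert_se3): R=[0.6773 0.7357 0.0000; -0.7357 0.6773 -0.0000; 0.0000 0.0000 1.0000], t=(-1.1368, -0.2308, 0.0000)
after S2 (essential): [0.0279 0.0288 0.4574; 0.0754 0.2340 0.4968; 0.1347 0.6487 -0.2072]

matrix = [0.0279 0.0288 0.4574; 0.0754 0.2340 0.4968; 0.1347 0.6487 -0.2072]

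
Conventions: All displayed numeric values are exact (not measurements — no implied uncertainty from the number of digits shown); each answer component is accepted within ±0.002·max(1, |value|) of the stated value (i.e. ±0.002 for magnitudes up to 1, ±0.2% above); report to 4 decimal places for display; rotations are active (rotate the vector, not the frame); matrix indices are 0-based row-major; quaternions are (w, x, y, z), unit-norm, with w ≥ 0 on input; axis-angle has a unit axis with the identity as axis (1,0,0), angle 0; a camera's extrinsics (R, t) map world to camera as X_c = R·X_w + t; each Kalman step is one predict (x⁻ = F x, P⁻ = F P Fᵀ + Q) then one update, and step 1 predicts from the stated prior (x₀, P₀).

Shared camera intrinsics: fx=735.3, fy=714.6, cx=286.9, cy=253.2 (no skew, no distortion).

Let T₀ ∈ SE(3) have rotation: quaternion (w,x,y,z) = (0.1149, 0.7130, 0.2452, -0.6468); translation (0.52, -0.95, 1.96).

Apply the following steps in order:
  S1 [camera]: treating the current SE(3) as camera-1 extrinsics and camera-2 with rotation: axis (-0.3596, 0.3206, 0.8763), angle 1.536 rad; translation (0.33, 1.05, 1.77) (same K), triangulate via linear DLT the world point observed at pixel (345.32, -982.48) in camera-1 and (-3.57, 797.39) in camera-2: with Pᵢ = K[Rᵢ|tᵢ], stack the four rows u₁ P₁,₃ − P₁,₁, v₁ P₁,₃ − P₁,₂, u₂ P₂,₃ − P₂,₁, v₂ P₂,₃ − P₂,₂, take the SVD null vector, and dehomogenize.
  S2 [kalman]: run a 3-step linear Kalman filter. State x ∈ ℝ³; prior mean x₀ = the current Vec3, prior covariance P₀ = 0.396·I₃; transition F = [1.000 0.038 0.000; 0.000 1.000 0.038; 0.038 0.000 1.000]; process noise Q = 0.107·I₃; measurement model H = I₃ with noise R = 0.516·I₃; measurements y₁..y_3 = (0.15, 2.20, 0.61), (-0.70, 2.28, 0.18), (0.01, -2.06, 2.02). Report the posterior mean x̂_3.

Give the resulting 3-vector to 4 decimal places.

after S1 (triangulate): (-0.0286, 1.4085, 1.2628)
after S2 (kf_track): (-0.0975, 0.4849, 1.1193)

result = (-0.0975, 0.4849, 1.1193)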